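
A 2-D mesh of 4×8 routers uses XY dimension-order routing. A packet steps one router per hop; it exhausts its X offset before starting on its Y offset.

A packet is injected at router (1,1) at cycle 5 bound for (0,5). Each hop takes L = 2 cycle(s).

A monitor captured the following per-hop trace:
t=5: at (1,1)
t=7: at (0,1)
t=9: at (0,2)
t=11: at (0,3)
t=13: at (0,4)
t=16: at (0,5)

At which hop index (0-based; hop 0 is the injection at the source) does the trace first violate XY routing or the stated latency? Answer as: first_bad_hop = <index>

[1] (-1,+0) / 2c ⇒ ok
[2] (+0,+1) / 2c ⇒ ok
[3] (+0,+1) / 2c ⇒ ok
[4] (+0,+1) / 2c ⇒ ok
[5] (+0,+1) / 3c ⇒ BAD: Δcyc=3≠L

first_bad_hop = 5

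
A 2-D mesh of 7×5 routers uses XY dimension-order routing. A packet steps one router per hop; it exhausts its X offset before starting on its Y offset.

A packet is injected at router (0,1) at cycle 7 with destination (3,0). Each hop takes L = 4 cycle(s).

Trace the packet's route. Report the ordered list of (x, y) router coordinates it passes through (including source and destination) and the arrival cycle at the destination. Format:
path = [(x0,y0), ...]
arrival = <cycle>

[0] x=0 y=1 t=7
[1] x=1 y=1 t=11 →E
[2] x=2 y=1 t=15 →E
[3] x=3 y=1 t=19 →E
[4] x=3 y=0 t=23 →S

path = [(0,1), (1,1), (2,1), (3,1), (3,0)]
arrival = 23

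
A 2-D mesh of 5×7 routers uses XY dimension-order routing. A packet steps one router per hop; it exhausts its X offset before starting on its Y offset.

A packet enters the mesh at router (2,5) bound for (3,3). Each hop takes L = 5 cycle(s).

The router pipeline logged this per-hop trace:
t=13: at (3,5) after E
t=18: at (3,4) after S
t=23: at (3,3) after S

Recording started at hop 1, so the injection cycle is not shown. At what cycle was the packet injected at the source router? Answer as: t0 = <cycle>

The first recorded entry is hop 1 at cycle 13.
t0 = cyc[1] − L = 13 − 5 = 8.

t0 = 8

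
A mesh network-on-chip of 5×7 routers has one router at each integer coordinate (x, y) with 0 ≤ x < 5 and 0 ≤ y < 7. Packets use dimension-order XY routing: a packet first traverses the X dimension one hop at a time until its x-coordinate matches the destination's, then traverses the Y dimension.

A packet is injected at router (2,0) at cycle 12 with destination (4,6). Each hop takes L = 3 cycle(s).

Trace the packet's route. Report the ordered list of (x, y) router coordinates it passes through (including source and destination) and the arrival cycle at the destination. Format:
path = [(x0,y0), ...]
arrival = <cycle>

path = [(2,0), (3,0), (4,0), (4,1), (4,2), (4,3), (4,4), (4,5), (4,6)]
arrival = 36

src (2,0)  cyc=12
E→(3,0)  cyc=15
E→(4,0)  cyc=18
N→(4,1)  cyc=21
N→(4,2)  cyc=24
N→(4,3)  cyc=27
N→(4,4)  cyc=30
N→(4,5)  cyc=33
N→(4,6)  cyc=36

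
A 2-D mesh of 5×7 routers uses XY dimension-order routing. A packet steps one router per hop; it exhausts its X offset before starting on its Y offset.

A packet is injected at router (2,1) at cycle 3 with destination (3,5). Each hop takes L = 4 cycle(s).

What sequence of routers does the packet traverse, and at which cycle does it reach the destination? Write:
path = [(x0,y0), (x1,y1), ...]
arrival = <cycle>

  0. router=(2,1) cycle=3 (inject)
  1. router=(3,1) cycle=7 dir=E
  2. router=(3,2) cycle=11 dir=N
  3. router=(3,3) cycle=15 dir=N
  4. router=(3,4) cycle=19 dir=N
  5. router=(3,5) cycle=23 dir=N

path = [(2,1), (3,1), (3,2), (3,3), (3,4), (3,5)]
arrival = 23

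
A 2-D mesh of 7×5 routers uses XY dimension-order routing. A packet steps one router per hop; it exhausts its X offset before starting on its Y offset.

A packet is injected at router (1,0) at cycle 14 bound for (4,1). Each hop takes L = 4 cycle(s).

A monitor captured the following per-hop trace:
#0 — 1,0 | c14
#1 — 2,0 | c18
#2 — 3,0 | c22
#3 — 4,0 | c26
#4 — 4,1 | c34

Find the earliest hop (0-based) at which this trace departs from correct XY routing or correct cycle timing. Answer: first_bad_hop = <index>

first_bad_hop = 4

[1] (+1,+0) / 4c ⇒ ok
[2] (+1,+0) / 4c ⇒ ok
[3] (+1,+0) / 4c ⇒ ok
[4] (+0,+1) / 8c ⇒ BAD: Δcyc=8≠L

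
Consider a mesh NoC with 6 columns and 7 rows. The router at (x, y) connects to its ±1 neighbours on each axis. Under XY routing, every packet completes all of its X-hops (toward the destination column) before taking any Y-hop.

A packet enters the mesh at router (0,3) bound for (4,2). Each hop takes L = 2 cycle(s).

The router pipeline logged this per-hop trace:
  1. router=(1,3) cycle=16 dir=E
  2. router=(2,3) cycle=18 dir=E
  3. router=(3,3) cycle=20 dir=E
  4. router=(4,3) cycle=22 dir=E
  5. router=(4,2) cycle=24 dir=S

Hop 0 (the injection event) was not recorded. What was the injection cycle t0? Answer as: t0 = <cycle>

t0 = 14

At hop 1 the cycle is 16; in general cyc_k = t0 + kL.
Therefore t0 = 16 − L = 14.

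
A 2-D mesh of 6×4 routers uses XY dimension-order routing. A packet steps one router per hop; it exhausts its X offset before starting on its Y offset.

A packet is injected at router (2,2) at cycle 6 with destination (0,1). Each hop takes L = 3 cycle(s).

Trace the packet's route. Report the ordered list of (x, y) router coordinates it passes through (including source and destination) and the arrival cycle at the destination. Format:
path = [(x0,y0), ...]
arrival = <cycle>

path = [(2,2), (1,2), (0,2), (0,1)]
arrival = 15

hop 0: (2,2) @ cyc 6
hop 1: (1,2) @ cyc 9  [W]
hop 2: (0,2) @ cyc 12  [W]
hop 3: (0,1) @ cyc 15  [S]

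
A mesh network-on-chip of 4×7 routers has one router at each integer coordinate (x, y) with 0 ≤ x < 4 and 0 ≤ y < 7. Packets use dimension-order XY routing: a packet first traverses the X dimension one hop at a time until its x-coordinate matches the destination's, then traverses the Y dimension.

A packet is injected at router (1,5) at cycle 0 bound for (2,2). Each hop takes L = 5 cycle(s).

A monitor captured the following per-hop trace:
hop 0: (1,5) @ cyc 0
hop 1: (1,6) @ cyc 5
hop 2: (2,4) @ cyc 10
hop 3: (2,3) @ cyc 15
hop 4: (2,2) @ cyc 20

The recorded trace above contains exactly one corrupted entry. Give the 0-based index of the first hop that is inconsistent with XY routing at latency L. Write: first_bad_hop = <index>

first_bad_hop = 1

  1: Δx=+0 Δy=+1 Δt=5 [BAD: Y-move but x=1≠2]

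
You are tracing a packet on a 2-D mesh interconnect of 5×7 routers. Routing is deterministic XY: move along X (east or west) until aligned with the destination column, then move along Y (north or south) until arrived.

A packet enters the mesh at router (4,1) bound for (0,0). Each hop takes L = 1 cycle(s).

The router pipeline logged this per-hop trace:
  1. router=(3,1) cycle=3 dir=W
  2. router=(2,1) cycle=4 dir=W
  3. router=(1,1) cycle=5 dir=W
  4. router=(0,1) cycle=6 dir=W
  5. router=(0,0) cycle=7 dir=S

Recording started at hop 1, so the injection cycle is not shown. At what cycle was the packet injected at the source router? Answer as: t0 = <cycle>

t0 = 2

cyc[1] = 3 and cyc[k] = t0 + k·L for every k.
Therefore t0 = 3 − L = 2.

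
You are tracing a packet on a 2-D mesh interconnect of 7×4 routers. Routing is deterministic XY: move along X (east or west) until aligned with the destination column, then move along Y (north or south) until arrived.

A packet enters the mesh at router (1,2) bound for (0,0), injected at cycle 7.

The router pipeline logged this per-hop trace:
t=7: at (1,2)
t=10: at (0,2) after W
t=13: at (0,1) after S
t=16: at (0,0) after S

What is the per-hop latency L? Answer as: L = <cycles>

Δcyc across hop 0→1: 10 − 7 = 3.
Per-hop latency L = Δcyc = 3.

L = 3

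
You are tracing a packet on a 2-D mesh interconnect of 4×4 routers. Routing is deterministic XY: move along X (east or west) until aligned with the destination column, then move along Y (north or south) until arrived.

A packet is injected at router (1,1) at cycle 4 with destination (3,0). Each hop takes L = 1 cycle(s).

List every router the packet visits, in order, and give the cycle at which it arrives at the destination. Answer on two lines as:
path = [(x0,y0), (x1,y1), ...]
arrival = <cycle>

path = [(1,1), (2,1), (3,1), (3,0)]
arrival = 7

t=4: at (1,1)
t=5: at (2,1) after E
t=6: at (3,1) after E
t=7: at (3,0) after S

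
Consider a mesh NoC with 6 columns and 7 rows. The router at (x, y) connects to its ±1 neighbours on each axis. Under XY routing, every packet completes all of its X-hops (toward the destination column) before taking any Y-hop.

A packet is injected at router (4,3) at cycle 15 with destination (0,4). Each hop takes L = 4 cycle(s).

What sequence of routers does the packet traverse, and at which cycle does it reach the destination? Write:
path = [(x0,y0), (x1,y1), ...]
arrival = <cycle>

path = [(4,3), (3,3), (2,3), (1,3), (0,3), (0,4)]
arrival = 35

[0] x=4 y=3 t=15
[1] x=3 y=3 t=19 →W
[2] x=2 y=3 t=23 →W
[3] x=1 y=3 t=27 →W
[4] x=0 y=3 t=31 →W
[5] x=0 y=4 t=35 →N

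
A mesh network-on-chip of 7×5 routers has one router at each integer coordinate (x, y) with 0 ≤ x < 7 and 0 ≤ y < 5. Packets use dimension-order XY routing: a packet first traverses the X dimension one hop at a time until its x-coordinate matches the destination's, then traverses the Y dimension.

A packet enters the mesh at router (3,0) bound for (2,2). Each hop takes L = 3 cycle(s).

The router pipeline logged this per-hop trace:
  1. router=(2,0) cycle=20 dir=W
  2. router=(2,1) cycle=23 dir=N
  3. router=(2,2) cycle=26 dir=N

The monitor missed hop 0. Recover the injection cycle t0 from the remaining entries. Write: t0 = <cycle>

Hop 1 reached at cycle 20; hop k is at t0 + k·L.
So t0 = 20 − 1·3 = 17.

t0 = 17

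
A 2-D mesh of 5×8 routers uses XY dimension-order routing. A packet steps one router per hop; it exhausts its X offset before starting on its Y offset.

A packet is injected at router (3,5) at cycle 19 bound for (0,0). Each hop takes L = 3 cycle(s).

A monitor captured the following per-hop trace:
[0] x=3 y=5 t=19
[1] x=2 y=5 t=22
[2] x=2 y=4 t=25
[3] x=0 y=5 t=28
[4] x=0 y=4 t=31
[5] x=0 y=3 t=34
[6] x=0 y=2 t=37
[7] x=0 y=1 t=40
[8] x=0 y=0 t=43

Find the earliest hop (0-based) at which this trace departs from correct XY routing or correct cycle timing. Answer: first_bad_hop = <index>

first_bad_hop = 2

check 1→ d=(-1,0) cyc+3: ok
check 2→ d=(0,-1) cyc+3: BAD: Y-move but x=2≠0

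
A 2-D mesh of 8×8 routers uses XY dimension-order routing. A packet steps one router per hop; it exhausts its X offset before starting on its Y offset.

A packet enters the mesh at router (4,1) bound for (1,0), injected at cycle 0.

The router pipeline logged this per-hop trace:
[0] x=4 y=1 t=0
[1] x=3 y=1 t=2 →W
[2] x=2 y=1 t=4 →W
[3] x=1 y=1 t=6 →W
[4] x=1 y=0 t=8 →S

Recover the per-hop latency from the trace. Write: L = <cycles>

cyc[1] − cyc[0] = 2 − 0 = 2.
That increment is L by definition: L = 2.

L = 2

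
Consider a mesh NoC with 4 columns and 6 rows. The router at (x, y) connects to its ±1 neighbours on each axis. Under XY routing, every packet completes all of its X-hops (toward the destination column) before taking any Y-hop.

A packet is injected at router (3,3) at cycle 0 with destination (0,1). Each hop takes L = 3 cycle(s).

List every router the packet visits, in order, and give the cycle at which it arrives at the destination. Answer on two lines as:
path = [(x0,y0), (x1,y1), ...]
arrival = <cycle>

[0] x=3 y=3 t=0
[1] x=2 y=3 t=3 →W
[2] x=1 y=3 t=6 →W
[3] x=0 y=3 t=9 →W
[4] x=0 y=2 t=12 →S
[5] x=0 y=1 t=15 →S

path = [(3,3), (2,3), (1,3), (0,3), (0,2), (0,1)]
arrival = 15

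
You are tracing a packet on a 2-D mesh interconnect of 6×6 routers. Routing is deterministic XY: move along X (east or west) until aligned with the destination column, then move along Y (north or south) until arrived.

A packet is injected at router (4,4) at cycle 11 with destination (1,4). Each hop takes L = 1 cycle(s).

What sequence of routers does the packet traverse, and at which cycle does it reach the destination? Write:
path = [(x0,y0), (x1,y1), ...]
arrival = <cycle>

path = [(4,4), (3,4), (2,4), (1,4)]
arrival = 14

t=11: at (4,4)
t=12: at (3,4) after W
t=13: at (2,4) after W
t=14: at (1,4) after W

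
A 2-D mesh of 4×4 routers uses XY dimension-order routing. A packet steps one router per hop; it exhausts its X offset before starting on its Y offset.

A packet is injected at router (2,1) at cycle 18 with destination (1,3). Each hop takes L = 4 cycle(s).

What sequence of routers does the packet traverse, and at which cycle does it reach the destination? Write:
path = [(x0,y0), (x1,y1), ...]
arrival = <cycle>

hop 0: (2,1) @ cyc 18
hop 1: (1,1) @ cyc 22  [W]
hop 2: (1,2) @ cyc 26  [N]
hop 3: (1,3) @ cyc 30  [N]

path = [(2,1), (1,1), (1,2), (1,3)]
arrival = 30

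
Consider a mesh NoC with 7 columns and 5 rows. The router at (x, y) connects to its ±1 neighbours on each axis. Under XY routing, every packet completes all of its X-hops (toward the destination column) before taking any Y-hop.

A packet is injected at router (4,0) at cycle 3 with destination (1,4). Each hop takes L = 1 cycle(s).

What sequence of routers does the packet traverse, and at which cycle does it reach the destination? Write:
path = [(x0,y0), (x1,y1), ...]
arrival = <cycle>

#0 — 4,0 | c3
#1 — 3,0 | c4 | W
#2 — 2,0 | c5 | W
#3 — 1,0 | c6 | W
#4 — 1,1 | c7 | N
#5 — 1,2 | c8 | N
#6 — 1,3 | c9 | N
#7 — 1,4 | c10 | N

path = [(4,0), (3,0), (2,0), (1,0), (1,1), (1,2), (1,3), (1,4)]
arrival = 10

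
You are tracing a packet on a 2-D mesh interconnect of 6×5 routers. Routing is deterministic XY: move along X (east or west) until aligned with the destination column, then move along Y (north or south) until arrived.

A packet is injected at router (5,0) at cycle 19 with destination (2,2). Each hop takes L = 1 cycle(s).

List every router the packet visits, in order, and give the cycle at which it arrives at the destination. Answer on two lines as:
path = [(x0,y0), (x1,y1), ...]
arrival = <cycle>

path = [(5,0), (4,0), (3,0), (2,0), (2,1), (2,2)]
arrival = 24

hop 0: (5,0) @ cyc 19
hop 1: (4,0) @ cyc 20  [W]
hop 2: (3,0) @ cyc 21  [W]
hop 3: (2,0) @ cyc 22  [W]
hop 4: (2,1) @ cyc 23  [N]
hop 5: (2,2) @ cyc 24  [N]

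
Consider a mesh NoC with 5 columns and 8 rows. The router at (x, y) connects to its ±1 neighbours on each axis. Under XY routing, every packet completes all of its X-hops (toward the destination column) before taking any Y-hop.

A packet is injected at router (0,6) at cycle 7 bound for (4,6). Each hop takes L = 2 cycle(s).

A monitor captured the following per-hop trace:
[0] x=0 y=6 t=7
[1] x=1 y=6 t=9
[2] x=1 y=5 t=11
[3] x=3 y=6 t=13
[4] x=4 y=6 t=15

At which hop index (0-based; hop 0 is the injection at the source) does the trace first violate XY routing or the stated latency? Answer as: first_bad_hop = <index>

hop 1: step (+1,+0), +2 cyc — ok
hop 2: step (+0,-1), +2 cyc — BAD: Y-move but x=1≠4

first_bad_hop = 2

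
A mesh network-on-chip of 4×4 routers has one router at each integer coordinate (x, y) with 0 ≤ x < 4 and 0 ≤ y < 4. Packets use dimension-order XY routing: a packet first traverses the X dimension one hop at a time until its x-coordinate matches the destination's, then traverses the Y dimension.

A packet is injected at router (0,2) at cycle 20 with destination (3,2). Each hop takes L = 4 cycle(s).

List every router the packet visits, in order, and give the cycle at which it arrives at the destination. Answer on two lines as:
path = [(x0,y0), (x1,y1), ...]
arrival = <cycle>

path = [(0,2), (1,2), (2,2), (3,2)]
arrival = 32

src (0,2)  cyc=20
E→(1,2)  cyc=24
E→(2,2)  cyc=28
E→(3,2)  cyc=32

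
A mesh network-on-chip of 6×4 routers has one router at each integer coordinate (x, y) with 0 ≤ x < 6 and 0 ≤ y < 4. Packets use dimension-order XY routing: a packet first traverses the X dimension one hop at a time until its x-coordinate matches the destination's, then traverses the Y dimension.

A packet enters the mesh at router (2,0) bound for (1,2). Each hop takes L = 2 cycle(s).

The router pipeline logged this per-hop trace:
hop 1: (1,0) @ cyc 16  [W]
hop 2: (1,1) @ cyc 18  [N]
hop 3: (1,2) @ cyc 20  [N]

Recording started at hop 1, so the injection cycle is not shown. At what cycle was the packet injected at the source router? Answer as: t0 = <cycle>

Hop 1 reached at cycle 16; hop k is at t0 + k·L.
t0 = cyc[1] − L = 16 − 2 = 14.

t0 = 14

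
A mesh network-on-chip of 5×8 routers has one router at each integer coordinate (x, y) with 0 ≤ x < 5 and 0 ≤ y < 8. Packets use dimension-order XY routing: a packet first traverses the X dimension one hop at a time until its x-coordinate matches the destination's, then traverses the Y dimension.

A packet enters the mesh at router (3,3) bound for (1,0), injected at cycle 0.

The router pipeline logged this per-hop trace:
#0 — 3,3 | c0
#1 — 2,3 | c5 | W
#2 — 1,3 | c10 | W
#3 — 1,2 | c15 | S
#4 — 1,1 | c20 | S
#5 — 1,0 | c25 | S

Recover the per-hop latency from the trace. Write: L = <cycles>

From hop 0 (0) to hop 1 (5): +5 cycles.
One hop costs L cycles, so L = 5.

L = 5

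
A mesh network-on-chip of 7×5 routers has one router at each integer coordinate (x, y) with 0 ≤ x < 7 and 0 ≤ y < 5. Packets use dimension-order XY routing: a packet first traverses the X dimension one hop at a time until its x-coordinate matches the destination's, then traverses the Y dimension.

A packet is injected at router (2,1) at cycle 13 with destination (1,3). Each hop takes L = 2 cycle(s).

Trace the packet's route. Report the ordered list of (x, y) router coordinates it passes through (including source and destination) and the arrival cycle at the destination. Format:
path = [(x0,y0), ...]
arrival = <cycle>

path = [(2,1), (1,1), (1,2), (1,3)]
arrival = 19

t=13: at (2,1)
t=15: at (1,1) after W
t=17: at (1,2) after N
t=19: at (1,3) after N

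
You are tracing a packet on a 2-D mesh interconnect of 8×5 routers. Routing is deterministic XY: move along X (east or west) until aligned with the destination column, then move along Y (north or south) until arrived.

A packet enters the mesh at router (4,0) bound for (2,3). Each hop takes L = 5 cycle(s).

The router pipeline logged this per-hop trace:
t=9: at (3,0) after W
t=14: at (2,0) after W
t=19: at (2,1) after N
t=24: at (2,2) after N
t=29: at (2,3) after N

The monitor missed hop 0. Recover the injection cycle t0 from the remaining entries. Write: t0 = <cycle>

t0 = 4

Hop 1 reached at cycle 9; hop k is at t0 + k·L.
Subtract one hop: t0 = 9 − 5 = 4.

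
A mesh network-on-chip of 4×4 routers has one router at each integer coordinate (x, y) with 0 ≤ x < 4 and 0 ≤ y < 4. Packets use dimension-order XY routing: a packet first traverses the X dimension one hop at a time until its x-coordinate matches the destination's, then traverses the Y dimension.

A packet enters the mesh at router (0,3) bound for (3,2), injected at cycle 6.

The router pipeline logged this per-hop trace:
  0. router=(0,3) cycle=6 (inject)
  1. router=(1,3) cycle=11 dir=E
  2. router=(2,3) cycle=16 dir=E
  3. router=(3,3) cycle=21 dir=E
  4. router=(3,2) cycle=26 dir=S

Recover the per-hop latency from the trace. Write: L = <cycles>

L = 5

cyc[1] − cyc[0] = 11 − 6 = 5.
Per-hop latency L = Δcyc = 5.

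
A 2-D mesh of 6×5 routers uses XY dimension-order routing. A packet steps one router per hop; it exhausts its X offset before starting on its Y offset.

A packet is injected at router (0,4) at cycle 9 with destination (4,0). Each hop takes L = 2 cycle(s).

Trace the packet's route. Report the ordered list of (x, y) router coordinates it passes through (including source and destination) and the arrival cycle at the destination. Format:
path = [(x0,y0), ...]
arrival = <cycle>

hop 0: (0,4) @ cyc 9
hop 1: (1,4) @ cyc 11  [E]
hop 2: (2,4) @ cyc 13  [E]
hop 3: (3,4) @ cyc 15  [E]
hop 4: (4,4) @ cyc 17  [E]
hop 5: (4,3) @ cyc 19  [S]
hop 6: (4,2) @ cyc 21  [S]
hop 7: (4,1) @ cyc 23  [S]
hop 8: (4,0) @ cyc 25  [S]

path = [(0,4), (1,4), (2,4), (3,4), (4,4), (4,3), (4,2), (4,1), (4,0)]
arrival = 25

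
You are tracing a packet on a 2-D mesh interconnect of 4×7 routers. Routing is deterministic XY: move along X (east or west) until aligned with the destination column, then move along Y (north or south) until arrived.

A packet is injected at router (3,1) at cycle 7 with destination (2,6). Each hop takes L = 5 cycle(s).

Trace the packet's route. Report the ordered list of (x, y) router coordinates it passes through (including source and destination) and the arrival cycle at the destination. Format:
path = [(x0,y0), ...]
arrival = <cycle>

hop 0: (3,1) @ cyc 7
hop 1: (2,1) @ cyc 12  [W]
hop 2: (2,2) @ cyc 17  [N]
hop 3: (2,3) @ cyc 22  [N]
hop 4: (2,4) @ cyc 27  [N]
hop 5: (2,5) @ cyc 32  [N]
hop 6: (2,6) @ cyc 37  [N]

path = [(3,1), (2,1), (2,2), (2,3), (2,4), (2,5), (2,6)]
arrival = 37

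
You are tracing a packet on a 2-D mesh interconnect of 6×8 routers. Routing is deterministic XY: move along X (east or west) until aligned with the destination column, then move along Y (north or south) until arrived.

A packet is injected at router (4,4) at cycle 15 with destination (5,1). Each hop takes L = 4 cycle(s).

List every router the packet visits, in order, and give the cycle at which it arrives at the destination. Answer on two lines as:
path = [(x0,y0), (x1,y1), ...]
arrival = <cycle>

t=15: at (4,4)
t=19: at (5,4) after E
t=23: at (5,3) after S
t=27: at (5,2) after S
t=31: at (5,1) after S

path = [(4,4), (5,4), (5,3), (5,2), (5,1)]
arrival = 31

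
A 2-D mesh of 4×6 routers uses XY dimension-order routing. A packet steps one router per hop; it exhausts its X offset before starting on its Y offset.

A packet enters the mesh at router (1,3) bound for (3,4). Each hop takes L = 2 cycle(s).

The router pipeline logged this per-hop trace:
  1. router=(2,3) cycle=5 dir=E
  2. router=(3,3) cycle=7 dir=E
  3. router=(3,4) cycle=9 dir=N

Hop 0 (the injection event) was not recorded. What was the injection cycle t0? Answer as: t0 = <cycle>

cyc[1] = 5 and cyc[k] = t0 + k·L for every k.
Therefore t0 = 5 − L = 3.

t0 = 3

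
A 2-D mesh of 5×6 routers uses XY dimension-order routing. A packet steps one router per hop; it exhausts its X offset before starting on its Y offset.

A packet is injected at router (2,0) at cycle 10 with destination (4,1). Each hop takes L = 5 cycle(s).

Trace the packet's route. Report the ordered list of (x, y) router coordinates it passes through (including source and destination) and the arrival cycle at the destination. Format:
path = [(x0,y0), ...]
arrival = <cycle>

path = [(2,0), (3,0), (4,0), (4,1)]
arrival = 25

[0] x=2 y=0 t=10
[1] x=3 y=0 t=15 →E
[2] x=4 y=0 t=20 →E
[3] x=4 y=1 t=25 →N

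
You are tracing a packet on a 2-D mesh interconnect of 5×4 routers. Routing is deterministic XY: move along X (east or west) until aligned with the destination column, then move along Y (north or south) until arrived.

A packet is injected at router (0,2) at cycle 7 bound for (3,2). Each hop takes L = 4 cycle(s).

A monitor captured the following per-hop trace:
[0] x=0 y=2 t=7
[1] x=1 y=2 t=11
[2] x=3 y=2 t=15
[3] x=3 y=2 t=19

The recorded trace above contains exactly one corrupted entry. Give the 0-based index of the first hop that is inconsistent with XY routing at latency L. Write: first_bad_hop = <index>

first_bad_hop = 2

  1: Δx=+1 Δy=+0 Δt=4 [ok]
  2: Δx=+2 Δy=+0 Δt=4 [BAD: non-unit step]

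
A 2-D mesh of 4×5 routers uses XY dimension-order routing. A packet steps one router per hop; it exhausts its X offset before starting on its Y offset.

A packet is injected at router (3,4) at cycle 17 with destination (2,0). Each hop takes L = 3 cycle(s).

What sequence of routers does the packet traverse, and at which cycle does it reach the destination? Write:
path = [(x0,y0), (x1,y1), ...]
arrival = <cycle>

  0. router=(3,4) cycle=17 (inject)
  1. router=(2,4) cycle=20 dir=W
  2. router=(2,3) cycle=23 dir=S
  3. router=(2,2) cycle=26 dir=S
  4. router=(2,1) cycle=29 dir=S
  5. router=(2,0) cycle=32 dir=S

path = [(3,4), (2,4), (2,3), (2,2), (2,1), (2,0)]
arrival = 32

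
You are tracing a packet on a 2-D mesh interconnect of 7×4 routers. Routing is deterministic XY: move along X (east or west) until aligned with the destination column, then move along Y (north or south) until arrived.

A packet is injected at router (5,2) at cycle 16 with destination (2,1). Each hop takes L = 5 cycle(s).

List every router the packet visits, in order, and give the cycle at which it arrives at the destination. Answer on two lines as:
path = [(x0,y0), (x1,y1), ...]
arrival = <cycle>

path = [(5,2), (4,2), (3,2), (2,2), (2,1)]
arrival = 36

src (5,2)  cyc=16
W→(4,2)  cyc=21
W→(3,2)  cyc=26
W→(2,2)  cyc=31
S→(2,1)  cyc=36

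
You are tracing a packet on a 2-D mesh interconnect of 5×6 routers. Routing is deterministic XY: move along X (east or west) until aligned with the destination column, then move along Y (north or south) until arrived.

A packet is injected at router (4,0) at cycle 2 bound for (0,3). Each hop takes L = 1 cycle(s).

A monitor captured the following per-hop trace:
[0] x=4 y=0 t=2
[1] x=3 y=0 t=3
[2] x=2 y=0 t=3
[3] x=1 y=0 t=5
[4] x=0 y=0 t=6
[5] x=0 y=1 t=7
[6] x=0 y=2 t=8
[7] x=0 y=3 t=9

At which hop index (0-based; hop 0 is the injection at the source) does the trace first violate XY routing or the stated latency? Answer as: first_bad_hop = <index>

  1: Δx=-1 Δy=+0 Δt=1 [ok]
  2: Δx=-1 Δy=+0 Δt=0 [BAD: Δcyc=0≠L]

first_bad_hop = 2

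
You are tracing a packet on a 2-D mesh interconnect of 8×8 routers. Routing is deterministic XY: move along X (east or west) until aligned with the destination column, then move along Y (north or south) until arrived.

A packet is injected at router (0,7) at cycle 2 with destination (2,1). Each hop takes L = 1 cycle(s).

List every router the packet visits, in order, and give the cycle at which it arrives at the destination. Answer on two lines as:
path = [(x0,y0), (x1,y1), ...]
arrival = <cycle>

[0] x=0 y=7 t=2
[1] x=1 y=7 t=3 →E
[2] x=2 y=7 t=4 →E
[3] x=2 y=6 t=5 →S
[4] x=2 y=5 t=6 →S
[5] x=2 y=4 t=7 →S
[6] x=2 y=3 t=8 →S
[7] x=2 y=2 t=9 →S
[8] x=2 y=1 t=10 →S

path = [(0,7), (1,7), (2,7), (2,6), (2,5), (2,4), (2,3), (2,2), (2,1)]
arrival = 10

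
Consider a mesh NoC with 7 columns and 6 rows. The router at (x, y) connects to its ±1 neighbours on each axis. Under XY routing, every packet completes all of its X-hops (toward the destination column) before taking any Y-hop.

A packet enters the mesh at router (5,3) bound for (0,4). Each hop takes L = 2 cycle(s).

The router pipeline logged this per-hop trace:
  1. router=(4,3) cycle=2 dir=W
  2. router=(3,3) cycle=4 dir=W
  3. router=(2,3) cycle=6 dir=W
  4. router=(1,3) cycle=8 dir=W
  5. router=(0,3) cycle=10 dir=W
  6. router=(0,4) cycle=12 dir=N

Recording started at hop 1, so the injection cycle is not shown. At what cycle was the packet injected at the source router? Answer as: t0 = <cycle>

The first recorded entry is hop 1 at cycle 2.
Subtract one hop: t0 = 2 − 2 = 0.

t0 = 0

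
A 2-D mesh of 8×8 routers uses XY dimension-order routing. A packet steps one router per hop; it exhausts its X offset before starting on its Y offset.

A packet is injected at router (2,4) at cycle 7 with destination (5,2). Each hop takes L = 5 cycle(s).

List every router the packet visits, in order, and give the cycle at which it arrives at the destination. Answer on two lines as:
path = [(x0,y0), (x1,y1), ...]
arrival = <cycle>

path = [(2,4), (3,4), (4,4), (5,4), (5,3), (5,2)]
arrival = 32

src (2,4)  cyc=7
E→(3,4)  cyc=12
E→(4,4)  cyc=17
E→(5,4)  cyc=22
S→(5,3)  cyc=27
S→(5,2)  cyc=32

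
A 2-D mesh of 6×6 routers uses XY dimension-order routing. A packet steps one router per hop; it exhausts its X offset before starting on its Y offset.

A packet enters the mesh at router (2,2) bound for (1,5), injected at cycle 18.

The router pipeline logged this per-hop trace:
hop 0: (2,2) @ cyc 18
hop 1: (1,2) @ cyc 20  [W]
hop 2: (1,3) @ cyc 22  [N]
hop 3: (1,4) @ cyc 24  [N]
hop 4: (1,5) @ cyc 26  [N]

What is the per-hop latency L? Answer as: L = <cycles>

Between hops 0 and 1 the cycle counter advances 20 − 18 = 2.
Each hop adds L, hence L = 2.

L = 2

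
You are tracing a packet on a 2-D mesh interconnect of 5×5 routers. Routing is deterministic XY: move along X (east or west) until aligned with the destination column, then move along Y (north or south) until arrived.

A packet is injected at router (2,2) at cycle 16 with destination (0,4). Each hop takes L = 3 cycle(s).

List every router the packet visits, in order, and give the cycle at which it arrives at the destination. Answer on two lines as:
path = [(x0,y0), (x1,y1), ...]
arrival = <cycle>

path = [(2,2), (1,2), (0,2), (0,3), (0,4)]
arrival = 28

  0. router=(2,2) cycle=16 (inject)
  1. router=(1,2) cycle=19 dir=W
  2. router=(0,2) cycle=22 dir=W
  3. router=(0,3) cycle=25 dir=N
  4. router=(0,4) cycle=28 dir=N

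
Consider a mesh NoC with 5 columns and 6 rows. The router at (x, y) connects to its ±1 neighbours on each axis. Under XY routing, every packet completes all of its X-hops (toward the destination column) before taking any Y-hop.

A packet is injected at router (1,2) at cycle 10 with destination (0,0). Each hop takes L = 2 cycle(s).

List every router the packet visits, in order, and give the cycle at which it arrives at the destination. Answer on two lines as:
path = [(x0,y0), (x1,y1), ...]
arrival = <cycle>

path = [(1,2), (0,2), (0,1), (0,0)]
arrival = 16

src (1,2)  cyc=10
W→(0,2)  cyc=12
S→(0,1)  cyc=14
S→(0,0)  cyc=16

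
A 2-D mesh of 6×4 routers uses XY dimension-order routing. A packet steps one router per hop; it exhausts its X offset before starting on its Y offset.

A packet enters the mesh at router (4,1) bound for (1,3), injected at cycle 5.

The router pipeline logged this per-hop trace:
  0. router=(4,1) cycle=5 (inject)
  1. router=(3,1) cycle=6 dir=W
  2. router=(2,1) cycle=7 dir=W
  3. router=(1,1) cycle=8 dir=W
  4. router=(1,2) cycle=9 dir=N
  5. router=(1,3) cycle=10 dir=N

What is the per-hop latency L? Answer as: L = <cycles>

Δcyc across hop 0→1: 6 − 5 = 1.
That increment is L by definition: L = 1.

L = 1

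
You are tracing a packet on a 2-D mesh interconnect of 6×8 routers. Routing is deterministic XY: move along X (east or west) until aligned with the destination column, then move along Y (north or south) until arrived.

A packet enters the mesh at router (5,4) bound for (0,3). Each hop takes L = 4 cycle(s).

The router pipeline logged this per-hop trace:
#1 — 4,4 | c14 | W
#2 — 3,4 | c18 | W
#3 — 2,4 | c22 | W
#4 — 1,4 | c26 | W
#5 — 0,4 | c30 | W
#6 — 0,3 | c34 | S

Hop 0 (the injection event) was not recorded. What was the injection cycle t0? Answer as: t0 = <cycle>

The first recorded entry is hop 1 at cycle 14.
So t0 = 14 − 1·4 = 10.

t0 = 10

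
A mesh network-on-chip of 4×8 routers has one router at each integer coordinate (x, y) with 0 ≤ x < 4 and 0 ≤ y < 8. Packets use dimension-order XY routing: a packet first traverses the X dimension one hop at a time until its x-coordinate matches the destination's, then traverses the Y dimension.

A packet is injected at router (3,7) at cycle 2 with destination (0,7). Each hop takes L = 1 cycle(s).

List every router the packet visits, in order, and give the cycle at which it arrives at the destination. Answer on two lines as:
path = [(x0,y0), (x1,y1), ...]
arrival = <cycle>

path = [(3,7), (2,7), (1,7), (0,7)]
arrival = 5

src (3,7)  cyc=2
W→(2,7)  cyc=3
W→(1,7)  cyc=4
W→(0,7)  cyc=5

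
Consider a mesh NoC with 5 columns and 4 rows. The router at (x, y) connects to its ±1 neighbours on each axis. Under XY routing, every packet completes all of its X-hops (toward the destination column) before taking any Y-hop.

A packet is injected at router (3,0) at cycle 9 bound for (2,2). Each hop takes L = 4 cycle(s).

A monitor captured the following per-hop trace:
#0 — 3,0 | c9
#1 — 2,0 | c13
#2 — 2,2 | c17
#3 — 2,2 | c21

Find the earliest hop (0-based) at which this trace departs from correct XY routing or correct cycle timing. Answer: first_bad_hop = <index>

first_bad_hop = 2

check 1→ d=(-1,0) cyc+4: ok
check 2→ d=(0,2) cyc+4: BAD: non-unit step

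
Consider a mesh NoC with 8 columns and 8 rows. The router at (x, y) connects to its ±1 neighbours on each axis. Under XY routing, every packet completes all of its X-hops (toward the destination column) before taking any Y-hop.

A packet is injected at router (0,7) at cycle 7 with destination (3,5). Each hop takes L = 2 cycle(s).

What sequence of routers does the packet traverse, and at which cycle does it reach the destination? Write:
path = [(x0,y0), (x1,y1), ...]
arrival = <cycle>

path = [(0,7), (1,7), (2,7), (3,7), (3,6), (3,5)]
arrival = 17

t=7: at (0,7)
t=9: at (1,7) after E
t=11: at (2,7) after E
t=13: at (3,7) after E
t=15: at (3,6) after S
t=17: at (3,5) after S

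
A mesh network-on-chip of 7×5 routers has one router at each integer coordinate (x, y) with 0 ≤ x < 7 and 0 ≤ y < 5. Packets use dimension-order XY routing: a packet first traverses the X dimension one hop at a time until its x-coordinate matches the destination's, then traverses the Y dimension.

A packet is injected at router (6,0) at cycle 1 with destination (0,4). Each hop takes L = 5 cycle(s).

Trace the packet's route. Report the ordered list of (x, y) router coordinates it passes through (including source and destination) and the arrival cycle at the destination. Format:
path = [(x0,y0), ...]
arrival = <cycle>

path = [(6,0), (5,0), (4,0), (3,0), (2,0), (1,0), (0,0), (0,1), (0,2), (0,3), (0,4)]
arrival = 51

[0] x=6 y=0 t=1
[1] x=5 y=0 t=6 →W
[2] x=4 y=0 t=11 →W
[3] x=3 y=0 t=16 →W
[4] x=2 y=0 t=21 →W
[5] x=1 y=0 t=26 →W
[6] x=0 y=0 t=31 →W
[7] x=0 y=1 t=36 →N
[8] x=0 y=2 t=41 →N
[9] x=0 y=3 t=46 →N
[10] x=0 y=4 t=51 →N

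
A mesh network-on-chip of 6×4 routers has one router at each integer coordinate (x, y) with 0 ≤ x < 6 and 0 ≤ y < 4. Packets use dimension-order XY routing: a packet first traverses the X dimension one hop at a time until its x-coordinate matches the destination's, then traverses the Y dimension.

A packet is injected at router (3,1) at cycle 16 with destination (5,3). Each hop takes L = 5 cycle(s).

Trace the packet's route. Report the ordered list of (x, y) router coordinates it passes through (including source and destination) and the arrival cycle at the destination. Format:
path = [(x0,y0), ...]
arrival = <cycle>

path = [(3,1), (4,1), (5,1), (5,2), (5,3)]
arrival = 36

t=16: at (3,1)
t=21: at (4,1) after E
t=26: at (5,1) after E
t=31: at (5,2) after N
t=36: at (5,3) after N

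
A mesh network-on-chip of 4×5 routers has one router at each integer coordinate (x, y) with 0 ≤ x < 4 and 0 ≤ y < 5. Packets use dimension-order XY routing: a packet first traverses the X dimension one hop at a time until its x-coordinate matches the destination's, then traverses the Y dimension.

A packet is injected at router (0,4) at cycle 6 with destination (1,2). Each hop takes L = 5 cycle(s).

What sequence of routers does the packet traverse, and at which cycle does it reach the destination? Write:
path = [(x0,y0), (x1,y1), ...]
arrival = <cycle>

path = [(0,4), (1,4), (1,3), (1,2)]
arrival = 21

hop 0: (0,4) @ cyc 6
hop 1: (1,4) @ cyc 11  [E]
hop 2: (1,3) @ cyc 16  [S]
hop 3: (1,2) @ cyc 21  [S]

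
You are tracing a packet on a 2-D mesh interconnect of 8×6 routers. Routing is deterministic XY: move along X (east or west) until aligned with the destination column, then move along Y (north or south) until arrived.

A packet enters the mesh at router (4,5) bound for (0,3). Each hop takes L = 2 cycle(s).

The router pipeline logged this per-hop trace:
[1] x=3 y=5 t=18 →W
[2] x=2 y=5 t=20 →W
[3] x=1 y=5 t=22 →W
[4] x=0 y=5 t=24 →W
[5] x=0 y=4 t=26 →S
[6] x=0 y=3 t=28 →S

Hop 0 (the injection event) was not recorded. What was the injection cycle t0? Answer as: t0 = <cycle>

t0 = 16

At hop 1 the cycle is 18; in general cyc_k = t0 + kL.
Therefore t0 = 18 − L = 16.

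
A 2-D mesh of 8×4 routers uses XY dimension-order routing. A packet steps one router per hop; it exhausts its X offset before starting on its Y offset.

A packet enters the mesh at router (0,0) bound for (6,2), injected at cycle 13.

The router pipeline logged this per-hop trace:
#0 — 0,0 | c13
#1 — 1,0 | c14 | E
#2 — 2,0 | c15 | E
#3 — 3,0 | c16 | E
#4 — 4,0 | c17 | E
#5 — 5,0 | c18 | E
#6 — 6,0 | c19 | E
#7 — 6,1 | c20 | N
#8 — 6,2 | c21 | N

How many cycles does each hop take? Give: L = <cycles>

Δcyc across hop 0→1: 14 − 13 = 1.
That increment is L by definition: L = 1.

L = 1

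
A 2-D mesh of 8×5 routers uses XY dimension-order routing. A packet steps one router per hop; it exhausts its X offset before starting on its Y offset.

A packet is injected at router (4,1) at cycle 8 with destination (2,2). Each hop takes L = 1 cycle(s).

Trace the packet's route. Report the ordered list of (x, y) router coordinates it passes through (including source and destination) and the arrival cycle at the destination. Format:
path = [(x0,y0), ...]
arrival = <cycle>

t=8: at (4,1)
t=9: at (3,1) after W
t=10: at (2,1) after W
t=11: at (2,2) after N

path = [(4,1), (3,1), (2,1), (2,2)]
arrival = 11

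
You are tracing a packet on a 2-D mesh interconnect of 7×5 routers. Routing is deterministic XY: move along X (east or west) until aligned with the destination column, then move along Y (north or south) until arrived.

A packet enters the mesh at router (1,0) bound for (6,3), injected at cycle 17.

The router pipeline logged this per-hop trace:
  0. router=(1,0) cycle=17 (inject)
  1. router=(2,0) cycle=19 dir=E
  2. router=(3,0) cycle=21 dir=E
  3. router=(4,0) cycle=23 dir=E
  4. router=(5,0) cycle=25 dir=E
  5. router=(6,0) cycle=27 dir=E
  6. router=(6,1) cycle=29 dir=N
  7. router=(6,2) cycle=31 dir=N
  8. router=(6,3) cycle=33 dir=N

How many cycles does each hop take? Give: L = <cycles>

Between hops 0 and 1 the cycle counter advances 19 − 17 = 2.
Per-hop latency L = Δcyc = 2.

L = 2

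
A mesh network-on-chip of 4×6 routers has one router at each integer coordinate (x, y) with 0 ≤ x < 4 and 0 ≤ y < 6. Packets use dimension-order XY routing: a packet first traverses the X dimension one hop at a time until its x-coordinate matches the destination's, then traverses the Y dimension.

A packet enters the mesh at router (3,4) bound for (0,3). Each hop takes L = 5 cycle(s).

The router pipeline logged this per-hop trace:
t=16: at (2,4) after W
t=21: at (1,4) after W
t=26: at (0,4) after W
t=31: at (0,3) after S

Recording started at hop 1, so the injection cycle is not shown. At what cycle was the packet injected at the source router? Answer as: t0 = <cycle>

cyc[1] = 16 and cyc[k] = t0 + k·L for every k.
Subtract one hop: t0 = 16 − 5 = 11.

t0 = 11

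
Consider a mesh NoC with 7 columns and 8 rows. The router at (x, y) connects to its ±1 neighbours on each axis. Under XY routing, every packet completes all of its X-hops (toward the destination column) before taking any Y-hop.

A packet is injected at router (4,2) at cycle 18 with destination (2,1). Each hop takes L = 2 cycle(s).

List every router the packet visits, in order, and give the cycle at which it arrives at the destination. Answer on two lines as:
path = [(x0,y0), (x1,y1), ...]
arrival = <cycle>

[0] x=4 y=2 t=18
[1] x=3 y=2 t=20 →W
[2] x=2 y=2 t=22 →W
[3] x=2 y=1 t=24 →S

path = [(4,2), (3,2), (2,2), (2,1)]
arrival = 24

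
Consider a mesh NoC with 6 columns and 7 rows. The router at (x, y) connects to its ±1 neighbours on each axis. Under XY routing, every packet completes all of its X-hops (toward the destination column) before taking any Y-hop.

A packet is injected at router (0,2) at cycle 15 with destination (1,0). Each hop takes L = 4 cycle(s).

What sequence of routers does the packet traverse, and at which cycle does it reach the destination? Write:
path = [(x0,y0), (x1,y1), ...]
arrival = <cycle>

#0 — 0,2 | c15
#1 — 1,2 | c19 | E
#2 — 1,1 | c23 | S
#3 — 1,0 | c27 | S

path = [(0,2), (1,2), (1,1), (1,0)]
arrival = 27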